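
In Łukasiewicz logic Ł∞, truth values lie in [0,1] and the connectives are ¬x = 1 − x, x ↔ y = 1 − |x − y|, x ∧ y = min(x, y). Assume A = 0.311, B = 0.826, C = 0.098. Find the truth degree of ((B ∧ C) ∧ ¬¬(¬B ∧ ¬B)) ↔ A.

B ∧ C = min(0.826, 0.098) = 0.098
¬B = 1 − 0.826 = 0.174
¬B ∧ ¬B = min(0.174, 0.174) = 0.174
¬(¬B ∧ ¬B) = 1 − 0.174 = 0.826
¬¬(¬B ∧ ¬B) = 1 − 0.826 = 0.174
(B ∧ C) ∧ ¬¬(¬B ∧ ¬B) = min(0.098, 0.174) = 0.098
((B ∧ C) ∧ ¬¬(¬B ∧ ¬B)) ↔ A = 1 − |0.098 − 0.311| = 1 − 0.213 = 0.787

0.787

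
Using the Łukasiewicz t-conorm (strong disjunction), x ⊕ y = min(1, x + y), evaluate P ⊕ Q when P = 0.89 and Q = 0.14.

1.00

P ⊕ Q = min(1, 0.89 + 0.14) = min(1, 1.03) = 1.00
For comparison, the Gödel t-conorm max(x, y) would give 0.89.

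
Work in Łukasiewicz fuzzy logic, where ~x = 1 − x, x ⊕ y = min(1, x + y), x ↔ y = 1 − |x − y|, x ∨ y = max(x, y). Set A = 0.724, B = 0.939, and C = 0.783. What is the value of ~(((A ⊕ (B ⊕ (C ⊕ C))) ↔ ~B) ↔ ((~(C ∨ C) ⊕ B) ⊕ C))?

0.939

C ⊕ C = min(1, 0.783 + 0.783) = min(1, 1.566) = 1.000
B ⊕ (C ⊕ C) = min(1, 0.939 + 1.000) = min(1, 1.939) = 1.000
A ⊕ (B ⊕ (C ⊕ C)) = min(1, 0.724 + 1.000) = min(1, 1.724) = 1.000
~B = 1 − 0.939 = 0.061
(A ⊕ (B ⊕ (C ⊕ C))) ↔ ~B = 1 − |1.000 − 0.061| = 1 − 0.939 = 0.061
C ∨ C = max(0.783, 0.783) = 0.783
~(C ∨ C) = 1 − 0.783 = 0.217
~(C ∨ C) ⊕ B = min(1, 0.217 + 0.939) = min(1, 1.156) = 1.000
(~(C ∨ C) ⊕ B) ⊕ C = min(1, 1.000 + 0.783) = min(1, 1.783) = 1.000
((A ⊕ (B ⊕ (C ⊕ C))) ↔ ~B) ↔ ((~(C ∨ C) ⊕ B) ⊕ C) = 1 − |0.061 − 1.000| = 1 − 0.939 = 0.061
~(((A ⊕ (B ⊕ (C ⊕ C))) ↔ ~B) ↔ ((~(C ∨ C) ⊕ B) ⊕ C)) = 1 − 0.061 = 0.939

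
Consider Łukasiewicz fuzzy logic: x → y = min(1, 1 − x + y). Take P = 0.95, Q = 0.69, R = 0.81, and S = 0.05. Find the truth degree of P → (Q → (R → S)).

R → S = min(1, 1 − 0.81 + 0.05) = min(1, 0.24) = 0.24
Q → (R → S) = min(1, 1 − 0.69 + 0.24) = min(1, 0.55) = 0.55
P → (Q → (R → S)) = min(1, 1 − 0.95 + 0.55) = min(1, 0.60) = 0.60

0.60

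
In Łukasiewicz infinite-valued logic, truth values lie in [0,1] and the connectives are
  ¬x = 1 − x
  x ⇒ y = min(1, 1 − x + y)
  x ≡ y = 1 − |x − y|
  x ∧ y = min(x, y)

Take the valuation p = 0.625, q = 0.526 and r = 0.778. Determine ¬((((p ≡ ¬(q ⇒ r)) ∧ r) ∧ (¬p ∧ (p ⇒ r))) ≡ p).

0.250

q ⇒ r = min(1, 1 − 0.526 + 0.778) = min(1, 1.252) = 1.000
¬(q ⇒ r) = 1 − 1.000 = 0.000
p ≡ ¬(q ⇒ r) = 1 − |0.625 − 0.000| = 1 − 0.625 = 0.375
(p ≡ ¬(q ⇒ r)) ∧ r = min(0.375, 0.778) = 0.375
¬p = 1 − 0.625 = 0.375
p ⇒ r = min(1, 1 − 0.625 + 0.778) = min(1, 1.153) = 1.000
¬p ∧ (p ⇒ r) = min(0.375, 1.000) = 0.375
((p ≡ ¬(q ⇒ r)) ∧ r) ∧ (¬p ∧ (p ⇒ r)) = min(0.375, 0.375) = 0.375
(((p ≡ ¬(q ⇒ r)) ∧ r) ∧ (¬p ∧ (p ⇒ r))) ≡ p = 1 − |0.375 − 0.625| = 1 − 0.250 = 0.750
¬((((p ≡ ¬(q ⇒ r)) ∧ r) ∧ (¬p ∧ (p ⇒ r))) ≡ p) = 1 − 0.750 = 0.250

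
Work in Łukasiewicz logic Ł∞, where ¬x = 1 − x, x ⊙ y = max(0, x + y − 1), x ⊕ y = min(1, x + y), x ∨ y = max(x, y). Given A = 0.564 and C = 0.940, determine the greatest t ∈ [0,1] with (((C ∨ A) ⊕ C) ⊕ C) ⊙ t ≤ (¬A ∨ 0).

0.436

C ∨ A = max(0.940, 0.564) = 0.940
(C ∨ A) ⊕ C = min(1, 0.940 + 0.940) = min(1, 1.880) = 1.000
((C ∨ A) ⊕ C) ⊕ C = min(1, 1.000 + 0.940) = min(1, 1.940) = 1.000
So the left factor is ((C ∨ A) ⊕ C) ⊕ C = 1.000.
¬A = 1 − 0.564 = 0.436
¬A ∨ 0 = max(0.436, 0.000) = 0.436
So the right-hand bound is ¬A ∨ 0 = 0.436.
The residuum of the Łukasiewicz t-norm gives the supremum: min(1, 1 − 1.000 + 0.436).
1 − 1.000 + 0.436 = 0.436, so t = min(1, 0.436) = 0.436.
Check: 1.000 ⊙ 0.436 = max(0, 0.436) = 0.436 ≤ 0.436.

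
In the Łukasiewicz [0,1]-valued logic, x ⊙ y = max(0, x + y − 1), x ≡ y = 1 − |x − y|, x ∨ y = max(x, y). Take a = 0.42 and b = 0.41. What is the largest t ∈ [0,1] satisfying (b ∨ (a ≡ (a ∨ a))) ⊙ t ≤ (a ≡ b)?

a ∨ a = max(0.42, 0.42) = 0.42
a ≡ (a ∨ a) = 1 − |0.42 − 0.42| = 1 − 0.00 = 1.00
b ∨ (a ≡ (a ∨ a)) = max(0.41, 1.00) = 1.00
So the left factor is b ∨ (a ≡ (a ∨ a)) = 1.00.
a ≡ b = 1 − |0.42 − 0.41| = 1 − 0.01 = 0.99
So the right-hand bound is a ≡ b = 0.99.
The residuum of the Łukasiewicz t-norm gives the supremum: min(1, 1 − 1.00 + 0.99).
1 − 1.00 + 0.99 = 0.99, so t = min(1, 0.99) = 0.99.
Check: 1.00 ⊙ 0.99 = max(0, 0.99) = 0.99 ≤ 0.99.

0.99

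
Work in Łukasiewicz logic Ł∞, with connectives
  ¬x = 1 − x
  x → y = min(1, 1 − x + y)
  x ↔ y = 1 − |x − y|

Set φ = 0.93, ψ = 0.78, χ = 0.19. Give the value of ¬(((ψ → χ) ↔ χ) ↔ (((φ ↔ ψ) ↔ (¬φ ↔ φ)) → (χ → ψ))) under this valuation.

0.22

ψ → χ = min(1, 1 − 0.78 + 0.19) = min(1, 0.41) = 0.41
(ψ → χ) ↔ χ = 1 − |0.41 − 0.19| = 1 − 0.22 = 0.78
φ ↔ ψ = 1 − |0.93 − 0.78| = 1 − 0.15 = 0.85
¬φ = 1 − 0.93 = 0.07
¬φ ↔ φ = 1 − |0.07 − 0.93| = 1 − 0.86 = 0.14
(φ ↔ ψ) ↔ (¬φ ↔ φ) = 1 − |0.85 − 0.14| = 1 − 0.71 = 0.29
χ → ψ = min(1, 1 − 0.19 + 0.78) = min(1, 1.59) = 1.00
((φ ↔ ψ) ↔ (¬φ ↔ φ)) → (χ → ψ) = min(1, 1 − 0.29 + 1.00) = min(1, 1.71) = 1.00
((ψ → χ) ↔ χ) ↔ (((φ ↔ ψ) ↔ (¬φ ↔ φ)) → (χ → ψ)) = 1 − |0.78 − 1.00| = 1 − 0.22 = 0.78
¬(((ψ → χ) ↔ χ) ↔ (((φ ↔ ψ) ↔ (¬φ ↔ φ)) → (χ → ψ))) = 1 − 0.78 = 0.22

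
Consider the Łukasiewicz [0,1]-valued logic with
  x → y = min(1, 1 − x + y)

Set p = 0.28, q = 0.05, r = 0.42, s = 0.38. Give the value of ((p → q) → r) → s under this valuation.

p → q = min(1, 1 − 0.28 + 0.05) = min(1, 0.77) = 0.77
(p → q) → r = min(1, 1 − 0.77 + 0.42) = min(1, 0.65) = 0.65
((p → q) → r) → s = min(1, 1 − 0.65 + 0.38) = min(1, 0.73) = 0.73

0.73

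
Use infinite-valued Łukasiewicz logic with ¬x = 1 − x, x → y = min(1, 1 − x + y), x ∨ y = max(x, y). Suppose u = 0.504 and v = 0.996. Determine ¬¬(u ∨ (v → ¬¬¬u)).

¬u = 1 − 0.504 = 0.496
¬¬u = 1 − 0.496 = 0.504
¬¬¬u = 1 − 0.504 = 0.496
v → ¬¬¬u = min(1, 1 − 0.996 + 0.496) = min(1, 0.500) = 0.500
u ∨ (v → ¬¬¬u) = max(0.504, 0.500) = 0.504
¬(u ∨ (v → ¬¬¬u)) = 1 − 0.504 = 0.496
¬¬(u ∨ (v → ¬¬¬u)) = 1 − 0.496 = 0.504

0.504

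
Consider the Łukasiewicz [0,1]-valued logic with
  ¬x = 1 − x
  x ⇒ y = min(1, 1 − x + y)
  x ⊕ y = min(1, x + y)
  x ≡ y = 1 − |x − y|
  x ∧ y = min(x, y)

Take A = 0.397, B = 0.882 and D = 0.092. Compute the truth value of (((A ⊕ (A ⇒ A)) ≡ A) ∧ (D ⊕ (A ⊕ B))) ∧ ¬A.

A ⇒ A = min(1, 1 − 0.397 + 0.397) = min(1, 1.000) = 1.000
A ⊕ (A ⇒ A) = min(1, 0.397 + 1.000) = min(1, 1.397) = 1.000
(A ⊕ (A ⇒ A)) ≡ A = 1 − |1.000 − 0.397| = 1 − 0.603 = 0.397
A ⊕ B = min(1, 0.397 + 0.882) = min(1, 1.279) = 1.000
D ⊕ (A ⊕ B) = min(1, 0.092 + 1.000) = min(1, 1.092) = 1.000
((A ⊕ (A ⇒ A)) ≡ A) ∧ (D ⊕ (A ⊕ B)) = min(0.397, 1.000) = 0.397
¬A = 1 − 0.397 = 0.603
(((A ⊕ (A ⇒ A)) ≡ A) ∧ (D ⊕ (A ⊕ B))) ∧ ¬A = min(0.397, 0.603) = 0.397

0.397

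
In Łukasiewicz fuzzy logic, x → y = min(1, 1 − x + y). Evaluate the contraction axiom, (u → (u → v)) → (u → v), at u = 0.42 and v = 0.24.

0.82

u → v = min(1, 1 − 0.42 + 0.24) = min(1, 0.82) = 0.82
u → (u → v) = min(1, 1 − 0.42 + 0.82) = min(1, 1.40) = 1.00
(u → (u → v)) → (u → v) = min(1, 1 − 1.00 + 0.82) = min(1, 0.82) = 0.82
(The value 0.82 < 1 shows this instance is not satisfied; fails in Ł∞ (the t-norm is not idempotent).)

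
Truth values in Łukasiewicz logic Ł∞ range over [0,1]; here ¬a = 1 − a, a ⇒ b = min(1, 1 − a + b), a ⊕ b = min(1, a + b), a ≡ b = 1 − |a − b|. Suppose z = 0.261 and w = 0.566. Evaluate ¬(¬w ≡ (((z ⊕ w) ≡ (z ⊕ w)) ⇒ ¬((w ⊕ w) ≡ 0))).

¬w = 1 − 0.566 = 0.434
z ⊕ w = min(1, 0.261 + 0.566) = min(1, 0.827) = 0.827
(z ⊕ w) ≡ (z ⊕ w) = 1 − |0.827 − 0.827| = 1 − 0.000 = 1.000
w ⊕ w = min(1, 0.566 + 0.566) = min(1, 1.132) = 1.000
(w ⊕ w) ≡ 0 = 1 − |1.000 − 0.000| = 1 − 1.000 = 0.000
¬((w ⊕ w) ≡ 0) = 1 − 0.000 = 1.000
((z ⊕ w) ≡ (z ⊕ w)) ⇒ ¬((w ⊕ w) ≡ 0) = min(1, 1 − 1.000 + 1.000) = min(1, 1.000) = 1.000
¬w ≡ (((z ⊕ w) ≡ (z ⊕ w)) ⇒ ¬((w ⊕ w) ≡ 0)) = 1 − |0.434 − 1.000| = 1 − 0.566 = 0.434
¬(¬w ≡ (((z ⊕ w) ≡ (z ⊕ w)) ⇒ ¬((w ⊕ w) ≡ 0))) = 1 − 0.434 = 0.566

0.566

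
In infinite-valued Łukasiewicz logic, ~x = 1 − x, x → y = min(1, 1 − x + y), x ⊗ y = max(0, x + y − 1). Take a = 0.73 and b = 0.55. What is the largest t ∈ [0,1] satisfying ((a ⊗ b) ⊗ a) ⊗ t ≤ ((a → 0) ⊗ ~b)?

a ⊗ b = max(0, 0.73 + 0.55 − 1) = max(0, 0.28) = 0.28
(a ⊗ b) ⊗ a = max(0, 0.28 + 0.73 − 1) = max(0, 0.01) = 0.01
So the left factor is (a ⊗ b) ⊗ a = 0.01.
a → 0 = min(1, 1 − 0.73 + 0.00) = min(1, 0.27) = 0.27
~b = 1 − 0.55 = 0.45
(a → 0) ⊗ ~b = max(0, 0.27 + 0.45 − 1) = max(0, -0.28) = 0.00
So the right-hand bound is (a → 0) ⊗ ~b = 0.00.
The residuum of the Łukasiewicz t-norm gives the supremum: min(1, 1 − 0.01 + 0.00).
1 − 0.01 + 0.00 = 0.99, so t = min(1, 0.99) = 0.99.
Check: 0.01 ⊗ 0.99 = max(0, 0.00) = 0.00 ≤ 0.00.

0.99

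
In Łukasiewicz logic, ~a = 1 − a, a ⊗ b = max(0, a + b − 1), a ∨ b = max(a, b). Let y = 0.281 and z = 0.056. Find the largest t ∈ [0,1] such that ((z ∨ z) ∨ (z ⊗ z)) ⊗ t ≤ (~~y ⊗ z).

0.944

z ∨ z = max(0.056, 0.056) = 0.056
z ⊗ z = max(0, 0.056 + 0.056 − 1) = max(0, -0.888) = 0.000
(z ∨ z) ∨ (z ⊗ z) = max(0.056, 0.000) = 0.056
So the left factor is (z ∨ z) ∨ (z ⊗ z) = 0.056.
~y = 1 − 0.281 = 0.719
~~y = 1 − 0.719 = 0.281
~~y ⊗ z = max(0, 0.281 + 0.056 − 1) = max(0, -0.663) = 0.000
So the right-hand bound is ~~y ⊗ z = 0.000.
The residuum of the Łukasiewicz t-norm gives the supremum: min(1, 1 − 0.056 + 0.000).
1 − 0.056 + 0.000 = 0.944, so t = min(1, 0.944) = 0.944.
Check: 0.056 ⊗ 0.944 = max(0, 0.000) = 0.000 ≤ 0.000.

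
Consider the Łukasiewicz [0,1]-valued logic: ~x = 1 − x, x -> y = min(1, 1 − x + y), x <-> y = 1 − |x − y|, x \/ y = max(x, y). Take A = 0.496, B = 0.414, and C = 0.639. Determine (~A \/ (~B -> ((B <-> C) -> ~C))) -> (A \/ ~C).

0.496

~A = 1 − 0.496 = 0.504
~B = 1 − 0.414 = 0.586
B <-> C = 1 − |0.414 − 0.639| = 1 − 0.225 = 0.775
~C = 1 − 0.639 = 0.361
(B <-> C) -> ~C = min(1, 1 − 0.775 + 0.361) = min(1, 0.586) = 0.586
~B -> ((B <-> C) -> ~C) = min(1, 1 − 0.586 + 0.586) = min(1, 1.000) = 1.000
~A \/ (~B -> ((B <-> C) -> ~C)) = max(0.504, 1.000) = 1.000
A \/ ~C = max(0.496, 0.361) = 0.496
(~A \/ (~B -> ((B <-> C) -> ~C))) -> (A \/ ~C) = min(1, 1 − 1.000 + 0.496) = min(1, 0.496) = 0.496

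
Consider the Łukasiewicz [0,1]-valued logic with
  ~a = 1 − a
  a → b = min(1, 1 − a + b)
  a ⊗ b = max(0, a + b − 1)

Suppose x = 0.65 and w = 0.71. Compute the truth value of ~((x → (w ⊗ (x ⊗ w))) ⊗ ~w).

x ⊗ w = max(0, 0.65 + 0.71 − 1) = max(0, 0.36) = 0.36
w ⊗ (x ⊗ w) = max(0, 0.71 + 0.36 − 1) = max(0, 0.07) = 0.07
x → (w ⊗ (x ⊗ w)) = min(1, 1 − 0.65 + 0.07) = min(1, 0.42) = 0.42
~w = 1 − 0.71 = 0.29
(x → (w ⊗ (x ⊗ w))) ⊗ ~w = max(0, 0.42 + 0.29 − 1) = max(0, -0.29) = 0.00
~((x → (w ⊗ (x ⊗ w))) ⊗ ~w) = 1 − 0.00 = 1.00

1.00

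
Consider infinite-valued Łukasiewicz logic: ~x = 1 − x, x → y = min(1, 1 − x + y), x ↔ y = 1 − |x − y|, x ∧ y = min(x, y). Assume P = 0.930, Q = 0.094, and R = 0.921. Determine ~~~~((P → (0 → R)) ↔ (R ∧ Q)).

0.094

0 → R = min(1, 1 − 0.000 + 0.921) = min(1, 1.921) = 1.000
P → (0 → R) = min(1, 1 − 0.930 + 1.000) = min(1, 1.070) = 1.000
R ∧ Q = min(0.921, 0.094) = 0.094
(P → (0 → R)) ↔ (R ∧ Q) = 1 − |1.000 − 0.094| = 1 − 0.906 = 0.094
~((P → (0 → R)) ↔ (R ∧ Q)) = 1 − 0.094 = 0.906
~~((P → (0 → R)) ↔ (R ∧ Q)) = 1 − 0.906 = 0.094
~~~((P → (0 → R)) ↔ (R ∧ Q)) = 1 − 0.094 = 0.906
~~~~((P → (0 → R)) ↔ (R ∧ Q)) = 1 − 0.906 = 0.094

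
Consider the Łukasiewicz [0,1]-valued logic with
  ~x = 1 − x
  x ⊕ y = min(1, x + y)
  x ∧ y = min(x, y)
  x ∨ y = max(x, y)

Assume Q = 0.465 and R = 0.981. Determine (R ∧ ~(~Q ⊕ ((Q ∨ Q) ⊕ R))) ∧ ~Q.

~Q = 1 − 0.465 = 0.535
Q ∨ Q = max(0.465, 0.465) = 0.465
(Q ∨ Q) ⊕ R = min(1, 0.465 + 0.981) = min(1, 1.446) = 1.000
~Q ⊕ ((Q ∨ Q) ⊕ R) = min(1, 0.535 + 1.000) = min(1, 1.535) = 1.000
~(~Q ⊕ ((Q ∨ Q) ⊕ R)) = 1 − 1.000 = 0.000
R ∧ ~(~Q ⊕ ((Q ∨ Q) ⊕ R)) = min(0.981, 0.000) = 0.000
(R ∧ ~(~Q ⊕ ((Q ∨ Q) ⊕ R))) ∧ ~Q = min(0.000, 0.535) = 0.000

0.000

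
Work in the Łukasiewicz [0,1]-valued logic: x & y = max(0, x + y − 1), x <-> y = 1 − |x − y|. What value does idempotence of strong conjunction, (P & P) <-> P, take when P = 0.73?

P & P = max(0, 0.73 + 0.73 − 1) = max(0, 0.46) = 0.46
(P & P) <-> P = 1 − |0.46 − 0.73| = 1 − 0.27 = 0.73
(The value 0.73 < 1 shows this instance is not satisfied; fails in Ł∞ since a ⊗ a = max(0, 2a−1) ≠ a in general.)

0.73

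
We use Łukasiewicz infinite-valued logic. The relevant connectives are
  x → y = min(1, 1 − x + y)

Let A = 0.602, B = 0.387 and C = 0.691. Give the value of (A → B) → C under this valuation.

0.906

A → B = min(1, 1 − 0.602 + 0.387) = min(1, 0.785) = 0.785
(A → B) → C = min(1, 1 − 0.785 + 0.691) = min(1, 0.906) = 0.906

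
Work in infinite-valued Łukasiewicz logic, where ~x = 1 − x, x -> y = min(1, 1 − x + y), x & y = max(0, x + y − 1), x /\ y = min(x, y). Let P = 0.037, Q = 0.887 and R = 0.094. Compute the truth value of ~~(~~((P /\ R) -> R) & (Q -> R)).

0.207

P /\ R = min(0.037, 0.094) = 0.037
(P /\ R) -> R = min(1, 1 − 0.037 + 0.094) = min(1, 1.057) = 1.000
~((P /\ R) -> R) = 1 − 1.000 = 0.000
~~((P /\ R) -> R) = 1 − 0.000 = 1.000
Q -> R = min(1, 1 − 0.887 + 0.094) = min(1, 0.207) = 0.207
~~((P /\ R) -> R) & (Q -> R) = max(0, 1.000 + 0.207 − 1) = max(0, 0.207) = 0.207
~(~~((P /\ R) -> R) & (Q -> R)) = 1 − 0.207 = 0.793
~~(~~((P /\ R) -> R) & (Q -> R)) = 1 − 0.793 = 0.207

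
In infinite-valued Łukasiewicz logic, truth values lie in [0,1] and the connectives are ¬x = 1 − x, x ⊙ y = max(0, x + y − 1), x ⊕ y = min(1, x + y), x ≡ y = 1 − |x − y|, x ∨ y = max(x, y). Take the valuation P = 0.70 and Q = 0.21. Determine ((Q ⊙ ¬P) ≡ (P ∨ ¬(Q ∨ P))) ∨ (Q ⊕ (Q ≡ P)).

0.72

¬P = 1 − 0.70 = 0.30
Q ⊙ ¬P = max(0, 0.21 + 0.30 − 1) = max(0, -0.49) = 0.00
Q ∨ P = max(0.21, 0.70) = 0.70
¬(Q ∨ P) = 1 − 0.70 = 0.30
P ∨ ¬(Q ∨ P) = max(0.70, 0.30) = 0.70
(Q ⊙ ¬P) ≡ (P ∨ ¬(Q ∨ P)) = 1 − |0.00 − 0.70| = 1 − 0.70 = 0.30
Q ≡ P = 1 − |0.21 − 0.70| = 1 − 0.49 = 0.51
Q ⊕ (Q ≡ P) = min(1, 0.21 + 0.51) = min(1, 0.72) = 0.72
((Q ⊙ ¬P) ≡ (P ∨ ¬(Q ∨ P))) ∨ (Q ⊕ (Q ≡ P)) = max(0.30, 0.72) = 0.72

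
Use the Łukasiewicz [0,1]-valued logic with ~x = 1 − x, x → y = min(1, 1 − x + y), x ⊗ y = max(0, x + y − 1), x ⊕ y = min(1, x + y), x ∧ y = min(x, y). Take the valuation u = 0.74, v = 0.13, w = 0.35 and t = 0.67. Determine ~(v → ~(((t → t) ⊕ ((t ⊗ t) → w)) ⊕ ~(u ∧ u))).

t → t = min(1, 1 − 0.67 + 0.67) = min(1, 1.00) = 1.00
t ⊗ t = max(0, 0.67 + 0.67 − 1) = max(0, 0.34) = 0.34
(t ⊗ t) → w = min(1, 1 − 0.34 + 0.35) = min(1, 1.01) = 1.00
(t → t) ⊕ ((t ⊗ t) → w) = min(1, 1.00 + 1.00) = min(1, 2.00) = 1.00
u ∧ u = min(0.74, 0.74) = 0.74
~(u ∧ u) = 1 − 0.74 = 0.26
((t → t) ⊕ ((t ⊗ t) → w)) ⊕ ~(u ∧ u) = min(1, 1.00 + 0.26) = min(1, 1.26) = 1.00
~(((t → t) ⊕ ((t ⊗ t) → w)) ⊕ ~(u ∧ u)) = 1 − 1.00 = 0.00
v → ~(((t → t) ⊕ ((t ⊗ t) → w)) ⊕ ~(u ∧ u)) = min(1, 1 − 0.13 + 0.00) = min(1, 0.87) = 0.87
~(v → ~(((t → t) ⊕ ((t ⊗ t) → w)) ⊕ ~(u ∧ u))) = 1 − 0.87 = 0.13

0.13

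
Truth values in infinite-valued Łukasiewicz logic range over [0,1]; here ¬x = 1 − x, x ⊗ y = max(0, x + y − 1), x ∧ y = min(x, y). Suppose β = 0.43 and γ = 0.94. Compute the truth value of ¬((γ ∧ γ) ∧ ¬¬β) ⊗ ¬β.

0.14

γ ∧ γ = min(0.94, 0.94) = 0.94
¬β = 1 − 0.43 = 0.57
¬¬β = 1 − 0.57 = 0.43
(γ ∧ γ) ∧ ¬¬β = min(0.94, 0.43) = 0.43
¬((γ ∧ γ) ∧ ¬¬β) = 1 − 0.43 = 0.57
¬((γ ∧ γ) ∧ ¬¬β) ⊗ ¬β = max(0, 0.57 + 0.57 − 1) = max(0, 0.14) = 0.14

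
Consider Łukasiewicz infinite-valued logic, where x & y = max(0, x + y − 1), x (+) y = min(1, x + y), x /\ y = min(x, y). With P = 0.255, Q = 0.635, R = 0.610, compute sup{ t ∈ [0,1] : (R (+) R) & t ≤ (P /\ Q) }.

0.255

R (+) R = min(1, 0.610 + 0.610) = min(1, 1.220) = 1.000
So the left factor is R (+) R = 1.000.
P /\ Q = min(0.255, 0.635) = 0.255
So the right-hand bound is P /\ Q = 0.255.
The residuum of the Łukasiewicz t-norm gives the supremum: min(1, 1 − 1.000 + 0.255).
1 − 1.000 + 0.255 = 0.255, so t = min(1, 0.255) = 0.255.
Check: 1.000 & 0.255 = max(0, 0.255) = 0.255 ≤ 0.255.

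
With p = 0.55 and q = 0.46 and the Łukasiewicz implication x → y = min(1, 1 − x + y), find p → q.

0.91

p → q = min(1, 1 − 0.55 + 0.46) = min(1, 0.91) = 0.91
For comparison, the Gödel implication (1 if x ≤ y else y) would give 0.46.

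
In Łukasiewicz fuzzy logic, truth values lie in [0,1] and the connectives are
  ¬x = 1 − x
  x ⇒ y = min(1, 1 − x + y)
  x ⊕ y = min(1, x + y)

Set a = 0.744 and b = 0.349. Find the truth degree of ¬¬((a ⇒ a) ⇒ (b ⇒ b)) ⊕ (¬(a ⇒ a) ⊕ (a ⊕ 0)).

1.000

a ⇒ a = min(1, 1 − 0.744 + 0.744) = min(1, 1.000) = 1.000
b ⇒ b = min(1, 1 − 0.349 + 0.349) = min(1, 1.000) = 1.000
(a ⇒ a) ⇒ (b ⇒ b) = min(1, 1 − 1.000 + 1.000) = min(1, 1.000) = 1.000
¬((a ⇒ a) ⇒ (b ⇒ b)) = 1 − 1.000 = 0.000
¬¬((a ⇒ a) ⇒ (b ⇒ b)) = 1 − 0.000 = 1.000
¬(a ⇒ a) = 1 − 1.000 = 0.000
a ⊕ 0 = min(1, 0.744 + 0.000) = min(1, 0.744) = 0.744
¬(a ⇒ a) ⊕ (a ⊕ 0) = min(1, 0.000 + 0.744) = min(1, 0.744) = 0.744
¬¬((a ⇒ a) ⇒ (b ⇒ b)) ⊕ (¬(a ⇒ a) ⊕ (a ⊕ 0)) = min(1, 1.000 + 0.744) = min(1, 1.744) = 1.000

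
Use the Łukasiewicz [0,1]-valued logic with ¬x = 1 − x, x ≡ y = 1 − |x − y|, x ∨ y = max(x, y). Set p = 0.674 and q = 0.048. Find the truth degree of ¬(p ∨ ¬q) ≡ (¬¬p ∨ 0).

¬q = 1 − 0.048 = 0.952
p ∨ ¬q = max(0.674, 0.952) = 0.952
¬(p ∨ ¬q) = 1 − 0.952 = 0.048
¬p = 1 − 0.674 = 0.326
¬¬p = 1 − 0.326 = 0.674
¬¬p ∨ 0 = max(0.674, 0.000) = 0.674
¬(p ∨ ¬q) ≡ (¬¬p ∨ 0) = 1 − |0.048 − 0.674| = 1 − 0.626 = 0.374

0.374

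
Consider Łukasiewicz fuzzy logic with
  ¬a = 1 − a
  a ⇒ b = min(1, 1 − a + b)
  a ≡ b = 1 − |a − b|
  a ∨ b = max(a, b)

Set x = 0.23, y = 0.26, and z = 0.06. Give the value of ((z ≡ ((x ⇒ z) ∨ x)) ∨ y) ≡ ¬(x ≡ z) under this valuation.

x ⇒ z = min(1, 1 − 0.23 + 0.06) = min(1, 0.83) = 0.83
(x ⇒ z) ∨ x = max(0.83, 0.23) = 0.83
z ≡ ((x ⇒ z) ∨ x) = 1 − |0.06 − 0.83| = 1 − 0.77 = 0.23
(z ≡ ((x ⇒ z) ∨ x)) ∨ y = max(0.23, 0.26) = 0.26
x ≡ z = 1 − |0.23 − 0.06| = 1 − 0.17 = 0.83
¬(x ≡ z) = 1 − 0.83 = 0.17
((z ≡ ((x ⇒ z) ∨ x)) ∨ y) ≡ ¬(x ≡ z) = 1 − |0.26 − 0.17| = 1 − 0.09 = 0.91

0.91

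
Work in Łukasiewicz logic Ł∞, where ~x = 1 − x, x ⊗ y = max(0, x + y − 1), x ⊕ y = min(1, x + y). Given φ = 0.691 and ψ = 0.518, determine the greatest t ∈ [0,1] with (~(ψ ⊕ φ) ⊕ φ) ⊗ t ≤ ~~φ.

1.000

ψ ⊕ φ = min(1, 0.518 + 0.691) = min(1, 1.209) = 1.000
~(ψ ⊕ φ) = 1 − 1.000 = 0.000
~(ψ ⊕ φ) ⊕ φ = min(1, 0.000 + 0.691) = min(1, 0.691) = 0.691
So the left factor is ~(ψ ⊕ φ) ⊕ φ = 0.691.
~φ = 1 − 0.691 = 0.309
~~φ = 1 − 0.309 = 0.691
So the right-hand bound is ~~φ = 0.691.
The residuum of the Łukasiewicz t-norm gives the supremum: min(1, 1 − 0.691 + 0.691).
1 − 0.691 + 0.691 = 1.000, so t = min(1, 1.000) = 1.000.
Check: 0.691 ⊗ 1.000 = max(0, 0.691) = 0.691 ≤ 0.691.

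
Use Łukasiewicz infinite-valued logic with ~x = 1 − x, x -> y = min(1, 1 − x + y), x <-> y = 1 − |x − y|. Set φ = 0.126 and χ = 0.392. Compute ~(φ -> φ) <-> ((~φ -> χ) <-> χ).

0.126

φ -> φ = min(1, 1 − 0.126 + 0.126) = min(1, 1.000) = 1.000
~(φ -> φ) = 1 − 1.000 = 0.000
~φ = 1 − 0.126 = 0.874
~φ -> χ = min(1, 1 − 0.874 + 0.392) = min(1, 0.518) = 0.518
(~φ -> χ) <-> χ = 1 − |0.518 − 0.392| = 1 − 0.126 = 0.874
~(φ -> φ) <-> ((~φ -> χ) <-> χ) = 1 − |0.000 − 0.874| = 1 − 0.874 = 0.126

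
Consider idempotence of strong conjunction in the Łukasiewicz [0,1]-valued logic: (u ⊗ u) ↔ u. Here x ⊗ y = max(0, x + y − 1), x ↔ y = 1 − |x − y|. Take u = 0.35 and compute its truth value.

u ⊗ u = max(0, 0.35 + 0.35 − 1) = max(0, -0.30) = 0.00
(u ⊗ u) ↔ u = 1 − |0.00 − 0.35| = 1 − 0.35 = 0.65
(The value 0.65 < 1 shows this instance is not satisfied; fails in Ł∞ since a ⊗ a = max(0, 2a−1) ≠ a in general.)

0.65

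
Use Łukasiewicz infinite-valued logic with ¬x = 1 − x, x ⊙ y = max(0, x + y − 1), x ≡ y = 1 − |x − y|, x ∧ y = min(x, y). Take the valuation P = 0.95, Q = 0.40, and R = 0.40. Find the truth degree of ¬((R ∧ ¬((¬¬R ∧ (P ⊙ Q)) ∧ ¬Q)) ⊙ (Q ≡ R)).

0.60

¬R = 1 − 0.40 = 0.60
¬¬R = 1 − 0.60 = 0.40
P ⊙ Q = max(0, 0.95 + 0.40 − 1) = max(0, 0.35) = 0.35
¬¬R ∧ (P ⊙ Q) = min(0.40, 0.35) = 0.35
¬Q = 1 − 0.40 = 0.60
(¬¬R ∧ (P ⊙ Q)) ∧ ¬Q = min(0.35, 0.60) = 0.35
¬((¬¬R ∧ (P ⊙ Q)) ∧ ¬Q) = 1 − 0.35 = 0.65
R ∧ ¬((¬¬R ∧ (P ⊙ Q)) ∧ ¬Q) = min(0.40, 0.65) = 0.40
Q ≡ R = 1 − |0.40 − 0.40| = 1 − 0.00 = 1.00
(R ∧ ¬((¬¬R ∧ (P ⊙ Q)) ∧ ¬Q)) ⊙ (Q ≡ R) = max(0, 0.40 + 1.00 − 1) = max(0, 0.40) = 0.40
¬((R ∧ ¬((¬¬R ∧ (P ⊙ Q)) ∧ ¬Q)) ⊙ (Q ≡ R)) = 1 − 0.40 = 0.60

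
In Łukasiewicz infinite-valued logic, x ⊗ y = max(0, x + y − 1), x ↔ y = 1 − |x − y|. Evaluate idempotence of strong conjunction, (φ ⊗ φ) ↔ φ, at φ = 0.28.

0.72

φ ⊗ φ = max(0, 0.28 + 0.28 − 1) = max(0, -0.44) = 0.00
(φ ⊗ φ) ↔ φ = 1 − |0.00 − 0.28| = 1 − 0.28 = 0.72
(The value 0.72 < 1 shows this instance is not satisfied; fails in Ł∞ since a ⊗ a = max(0, 2a−1) ≠ a in general.)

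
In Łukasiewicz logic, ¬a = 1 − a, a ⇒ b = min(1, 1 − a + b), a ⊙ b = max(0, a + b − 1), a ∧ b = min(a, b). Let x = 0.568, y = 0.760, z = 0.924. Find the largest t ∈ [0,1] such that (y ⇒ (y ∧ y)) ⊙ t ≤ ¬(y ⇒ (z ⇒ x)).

y ∧ y = min(0.760, 0.760) = 0.760
y ⇒ (y ∧ y) = min(1, 1 − 0.760 + 0.760) = min(1, 1.000) = 1.000
So the left factor is y ⇒ (y ∧ y) = 1.000.
z ⇒ x = min(1, 1 − 0.924 + 0.568) = min(1, 0.644) = 0.644
y ⇒ (z ⇒ x) = min(1, 1 − 0.760 + 0.644) = min(1, 0.884) = 0.884
¬(y ⇒ (z ⇒ x)) = 1 − 0.884 = 0.116
So the right-hand bound is ¬(y ⇒ (z ⇒ x)) = 0.116.
The residuum of the Łukasiewicz t-norm gives the supremum: min(1, 1 − 1.000 + 0.116).
1 − 1.000 + 0.116 = 0.116, so t = min(1, 0.116) = 0.116.
Check: 1.000 ⊙ 0.116 = max(0, 0.116) = 0.116 ≤ 0.116.

0.116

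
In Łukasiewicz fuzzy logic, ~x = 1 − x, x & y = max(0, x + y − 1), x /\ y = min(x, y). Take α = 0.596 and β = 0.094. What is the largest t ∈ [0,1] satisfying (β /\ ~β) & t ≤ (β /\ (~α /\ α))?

~β = 1 − 0.094 = 0.906
β /\ ~β = min(0.094, 0.906) = 0.094
So the left factor is β /\ ~β = 0.094.
~α = 1 − 0.596 = 0.404
~α /\ α = min(0.404, 0.596) = 0.404
β /\ (~α /\ α) = min(0.094, 0.404) = 0.094
So the right-hand bound is β /\ (~α /\ α) = 0.094.
The residuum of the Łukasiewicz t-norm gives the supremum: min(1, 1 − 0.094 + 0.094).
1 − 0.094 + 0.094 = 1.000, so t = min(1, 1.000) = 1.000.
Check: 0.094 & 1.000 = max(0, 0.094) = 0.094 ≤ 0.094.

1.000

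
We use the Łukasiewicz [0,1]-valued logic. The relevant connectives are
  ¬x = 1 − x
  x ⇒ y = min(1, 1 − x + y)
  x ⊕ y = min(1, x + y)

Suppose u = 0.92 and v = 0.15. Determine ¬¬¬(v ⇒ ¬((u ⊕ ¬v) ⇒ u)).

0.07

¬v = 1 − 0.15 = 0.85
u ⊕ ¬v = min(1, 0.92 + 0.85) = min(1, 1.77) = 1.00
(u ⊕ ¬v) ⇒ u = min(1, 1 − 1.00 + 0.92) = min(1, 0.92) = 0.92
¬((u ⊕ ¬v) ⇒ u) = 1 − 0.92 = 0.08
v ⇒ ¬((u ⊕ ¬v) ⇒ u) = min(1, 1 − 0.15 + 0.08) = min(1, 0.93) = 0.93
¬(v ⇒ ¬((u ⊕ ¬v) ⇒ u)) = 1 − 0.93 = 0.07
¬¬(v ⇒ ¬((u ⊕ ¬v) ⇒ u)) = 1 − 0.07 = 0.93
¬¬¬(v ⇒ ¬((u ⊕ ¬v) ⇒ u)) = 1 − 0.93 = 0.07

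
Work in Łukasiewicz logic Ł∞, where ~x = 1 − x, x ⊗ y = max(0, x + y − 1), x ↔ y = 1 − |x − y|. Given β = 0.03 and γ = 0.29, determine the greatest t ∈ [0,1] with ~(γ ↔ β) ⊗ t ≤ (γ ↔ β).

1.00

γ ↔ β = 1 − |0.29 − 0.03| = 1 − 0.26 = 0.74
~(γ ↔ β) = 1 − 0.74 = 0.26
So the left factor is ~(γ ↔ β) = 0.26.
So the right-hand bound is γ ↔ β = 0.74.
The residuum of the Łukasiewicz t-norm gives the supremum: min(1, 1 − 0.26 + 0.74).
1 − 0.26 + 0.74 = 1.48, so t = min(1, 1.48) = 1.00.
Check: 0.26 ⊗ 1.00 = max(0, 0.26) = 0.26 ≤ 0.74.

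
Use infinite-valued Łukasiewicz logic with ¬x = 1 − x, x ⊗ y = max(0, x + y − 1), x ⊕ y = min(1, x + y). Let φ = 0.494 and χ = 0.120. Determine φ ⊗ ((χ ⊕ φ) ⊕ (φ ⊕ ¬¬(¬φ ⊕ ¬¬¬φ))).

0.494

χ ⊕ φ = min(1, 0.120 + 0.494) = min(1, 0.614) = 0.614
¬φ = 1 − 0.494 = 0.506
¬¬φ = 1 − 0.506 = 0.494
¬¬¬φ = 1 − 0.494 = 0.506
¬φ ⊕ ¬¬¬φ = min(1, 0.506 + 0.506) = min(1, 1.012) = 1.000
¬(¬φ ⊕ ¬¬¬φ) = 1 − 1.000 = 0.000
¬¬(¬φ ⊕ ¬¬¬φ) = 1 − 0.000 = 1.000
φ ⊕ ¬¬(¬φ ⊕ ¬¬¬φ) = min(1, 0.494 + 1.000) = min(1, 1.494) = 1.000
(χ ⊕ φ) ⊕ (φ ⊕ ¬¬(¬φ ⊕ ¬¬¬φ)) = min(1, 0.614 + 1.000) = min(1, 1.614) = 1.000
φ ⊗ ((χ ⊕ φ) ⊕ (φ ⊕ ¬¬(¬φ ⊕ ¬¬¬φ))) = max(0, 0.494 + 1.000 − 1) = max(0, 0.494) = 0.494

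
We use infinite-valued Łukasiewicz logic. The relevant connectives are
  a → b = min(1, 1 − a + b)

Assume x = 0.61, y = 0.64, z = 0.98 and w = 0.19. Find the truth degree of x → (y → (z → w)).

0.96

z → w = min(1, 1 − 0.98 + 0.19) = min(1, 0.21) = 0.21
y → (z → w) = min(1, 1 − 0.64 + 0.21) = min(1, 0.57) = 0.57
x → (y → (z → w)) = min(1, 1 − 0.61 + 0.57) = min(1, 0.96) = 0.96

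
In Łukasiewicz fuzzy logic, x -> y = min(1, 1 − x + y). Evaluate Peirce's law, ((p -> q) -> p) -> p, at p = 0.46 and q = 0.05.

0.59

p -> q = min(1, 1 − 0.46 + 0.05) = min(1, 0.59) = 0.59
(p -> q) -> p = min(1, 1 − 0.59 + 0.46) = min(1, 0.87) = 0.87
((p -> q) -> p) -> p = min(1, 1 − 0.87 + 0.46) = min(1, 0.59) = 0.59
(The value 0.59 < 1 shows this instance is not satisfied; not a Ł∞-tautology in general.)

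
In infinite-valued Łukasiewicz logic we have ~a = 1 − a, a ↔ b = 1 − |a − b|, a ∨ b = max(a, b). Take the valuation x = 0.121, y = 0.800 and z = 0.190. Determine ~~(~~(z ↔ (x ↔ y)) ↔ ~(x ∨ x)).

x ↔ y = 1 − |0.121 − 0.800| = 1 − 0.679 = 0.321
z ↔ (x ↔ y) = 1 − |0.190 − 0.321| = 1 − 0.131 = 0.869
~(z ↔ (x ↔ y)) = 1 − 0.869 = 0.131
~~(z ↔ (x ↔ y)) = 1 − 0.131 = 0.869
x ∨ x = max(0.121, 0.121) = 0.121
~(x ∨ x) = 1 − 0.121 = 0.879
~~(z ↔ (x ↔ y)) ↔ ~(x ∨ x) = 1 − |0.869 − 0.879| = 1 − 0.010 = 0.990
~(~~(z ↔ (x ↔ y)) ↔ ~(x ∨ x)) = 1 − 0.990 = 0.010
~~(~~(z ↔ (x ↔ y)) ↔ ~(x ∨ x)) = 1 − 0.010 = 0.990

0.990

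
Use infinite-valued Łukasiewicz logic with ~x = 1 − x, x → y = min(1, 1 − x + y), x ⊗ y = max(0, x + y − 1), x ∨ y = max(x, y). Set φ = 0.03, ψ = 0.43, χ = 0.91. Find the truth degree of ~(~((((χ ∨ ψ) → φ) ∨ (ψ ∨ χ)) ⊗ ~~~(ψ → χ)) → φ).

0.97

χ ∨ ψ = max(0.91, 0.43) = 0.91
(χ ∨ ψ) → φ = min(1, 1 − 0.91 + 0.03) = min(1, 0.12) = 0.12
ψ ∨ χ = max(0.43, 0.91) = 0.91
((χ ∨ ψ) → φ) ∨ (ψ ∨ χ) = max(0.12, 0.91) = 0.91
ψ → χ = min(1, 1 − 0.43 + 0.91) = min(1, 1.48) = 1.00
~(ψ → χ) = 1 − 1.00 = 0.00
~~(ψ → χ) = 1 − 0.00 = 1.00
~~~(ψ → χ) = 1 − 1.00 = 0.00
(((χ ∨ ψ) → φ) ∨ (ψ ∨ χ)) ⊗ ~~~(ψ → χ) = max(0, 0.91 + 0.00 − 1) = max(0, -0.09) = 0.00
~((((χ ∨ ψ) → φ) ∨ (ψ ∨ χ)) ⊗ ~~~(ψ → χ)) = 1 − 0.00 = 1.00
~((((χ ∨ ψ) → φ) ∨ (ψ ∨ χ)) ⊗ ~~~(ψ → χ)) → φ = min(1, 1 − 1.00 + 0.03) = min(1, 0.03) = 0.03
~(~((((χ ∨ ψ) → φ) ∨ (ψ ∨ χ)) ⊗ ~~~(ψ → χ)) → φ) = 1 − 0.03 = 0.97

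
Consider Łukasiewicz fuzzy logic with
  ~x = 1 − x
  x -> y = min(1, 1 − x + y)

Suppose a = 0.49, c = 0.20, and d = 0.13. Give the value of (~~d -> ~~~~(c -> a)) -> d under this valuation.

0.13

~d = 1 − 0.13 = 0.87
~~d = 1 − 0.87 = 0.13
c -> a = min(1, 1 − 0.20 + 0.49) = min(1, 1.29) = 1.00
~(c -> a) = 1 − 1.00 = 0.00
~~(c -> a) = 1 − 0.00 = 1.00
~~~(c -> a) = 1 − 1.00 = 0.00
~~~~(c -> a) = 1 − 0.00 = 1.00
~~d -> ~~~~(c -> a) = min(1, 1 − 0.13 + 1.00) = min(1, 1.87) = 1.00
(~~d -> ~~~~(c -> a)) -> d = min(1, 1 − 1.00 + 0.13) = min(1, 0.13) = 0.13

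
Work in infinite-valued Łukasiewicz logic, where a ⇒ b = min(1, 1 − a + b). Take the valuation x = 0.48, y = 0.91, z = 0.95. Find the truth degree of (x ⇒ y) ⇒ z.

x ⇒ y = min(1, 1 − 0.48 + 0.91) = min(1, 1.43) = 1.00
(x ⇒ y) ⇒ z = min(1, 1 − 1.00 + 0.95) = min(1, 0.95) = 0.95

0.95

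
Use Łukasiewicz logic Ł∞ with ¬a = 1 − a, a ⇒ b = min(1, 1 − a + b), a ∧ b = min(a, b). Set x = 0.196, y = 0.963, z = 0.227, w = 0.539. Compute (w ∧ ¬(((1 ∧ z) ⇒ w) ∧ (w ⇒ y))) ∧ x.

1 ∧ z = min(1.000, 0.227) = 0.227
(1 ∧ z) ⇒ w = min(1, 1 − 0.227 + 0.539) = min(1, 1.312) = 1.000
w ⇒ y = min(1, 1 − 0.539 + 0.963) = min(1, 1.424) = 1.000
((1 ∧ z) ⇒ w) ∧ (w ⇒ y) = min(1.000, 1.000) = 1.000
¬(((1 ∧ z) ⇒ w) ∧ (w ⇒ y)) = 1 − 1.000 = 0.000
w ∧ ¬(((1 ∧ z) ⇒ w) ∧ (w ⇒ y)) = min(0.539, 0.000) = 0.000
(w ∧ ¬(((1 ∧ z) ⇒ w) ∧ (w ⇒ y))) ∧ x = min(0.000, 0.196) = 0.000

0.000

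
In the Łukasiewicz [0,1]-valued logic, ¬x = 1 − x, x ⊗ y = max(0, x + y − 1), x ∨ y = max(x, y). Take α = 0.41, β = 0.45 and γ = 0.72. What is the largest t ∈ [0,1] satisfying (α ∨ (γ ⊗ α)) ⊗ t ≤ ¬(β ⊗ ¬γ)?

γ ⊗ α = max(0, 0.72 + 0.41 − 1) = max(0, 0.13) = 0.13
α ∨ (γ ⊗ α) = max(0.41, 0.13) = 0.41
So the left factor is α ∨ (γ ⊗ α) = 0.41.
¬γ = 1 − 0.72 = 0.28
β ⊗ ¬γ = max(0, 0.45 + 0.28 − 1) = max(0, -0.27) = 0.00
¬(β ⊗ ¬γ) = 1 − 0.00 = 1.00
So the right-hand bound is ¬(β ⊗ ¬γ) = 1.00.
The residuum of the Łukasiewicz t-norm gives the supremum: min(1, 1 − 0.41 + 1.00).
1 − 0.41 + 1.00 = 1.59, so t = min(1, 1.59) = 1.00.
Check: 0.41 ⊗ 1.00 = max(0, 0.41) = 0.41 ≤ 1.00.

1.00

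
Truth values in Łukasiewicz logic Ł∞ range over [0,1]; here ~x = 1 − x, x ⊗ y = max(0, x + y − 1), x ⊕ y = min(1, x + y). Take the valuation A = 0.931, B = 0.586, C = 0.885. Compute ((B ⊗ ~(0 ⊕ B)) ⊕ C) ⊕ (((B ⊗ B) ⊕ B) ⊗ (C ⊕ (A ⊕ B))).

0 ⊕ B = min(1, 0.000 + 0.586) = min(1, 0.586) = 0.586
~(0 ⊕ B) = 1 − 0.586 = 0.414
B ⊗ ~(0 ⊕ B) = max(0, 0.586 + 0.414 − 1) = max(0, 0.000) = 0.000
(B ⊗ ~(0 ⊕ B)) ⊕ C = min(1, 0.000 + 0.885) = min(1, 0.885) = 0.885
B ⊗ B = max(0, 0.586 + 0.586 − 1) = max(0, 0.172) = 0.172
(B ⊗ B) ⊕ B = min(1, 0.172 + 0.586) = min(1, 0.758) = 0.758
A ⊕ B = min(1, 0.931 + 0.586) = min(1, 1.517) = 1.000
C ⊕ (A ⊕ B) = min(1, 0.885 + 1.000) = min(1, 1.885) = 1.000
((B ⊗ B) ⊕ B) ⊗ (C ⊕ (A ⊕ B)) = max(0, 0.758 + 1.000 − 1) = max(0, 0.758) = 0.758
((B ⊗ ~(0 ⊕ B)) ⊕ C) ⊕ (((B ⊗ B) ⊕ B) ⊗ (C ⊕ (A ⊕ B))) = min(1, 0.885 + 0.758) = min(1, 1.643) = 1.000

1.000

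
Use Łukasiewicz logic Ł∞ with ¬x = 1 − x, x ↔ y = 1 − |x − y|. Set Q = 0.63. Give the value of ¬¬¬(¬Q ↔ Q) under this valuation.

¬Q = 1 − 0.63 = 0.37
¬Q ↔ Q = 1 − |0.37 − 0.63| = 1 − 0.26 = 0.74
¬(¬Q ↔ Q) = 1 − 0.74 = 0.26
¬¬(¬Q ↔ Q) = 1 − 0.26 = 0.74
¬¬¬(¬Q ↔ Q) = 1 − 0.74 = 0.26

0.26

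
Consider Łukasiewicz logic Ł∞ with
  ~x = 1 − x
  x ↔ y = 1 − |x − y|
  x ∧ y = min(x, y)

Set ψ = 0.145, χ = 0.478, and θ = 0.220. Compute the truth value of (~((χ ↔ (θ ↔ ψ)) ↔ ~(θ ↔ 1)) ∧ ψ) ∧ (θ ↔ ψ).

θ ↔ ψ = 1 − |0.220 − 0.145| = 1 − 0.075 = 0.925
χ ↔ (θ ↔ ψ) = 1 − |0.478 − 0.925| = 1 − 0.447 = 0.553
θ ↔ 1 = 1 − |0.220 − 1.000| = 1 − 0.780 = 0.220
~(θ ↔ 1) = 1 − 0.220 = 0.780
(χ ↔ (θ ↔ ψ)) ↔ ~(θ ↔ 1) = 1 − |0.553 − 0.780| = 1 − 0.227 = 0.773
~((χ ↔ (θ ↔ ψ)) ↔ ~(θ ↔ 1)) = 1 − 0.773 = 0.227
~((χ ↔ (θ ↔ ψ)) ↔ ~(θ ↔ 1)) ∧ ψ = min(0.227, 0.145) = 0.145
(~((χ ↔ (θ ↔ ψ)) ↔ ~(θ ↔ 1)) ∧ ψ) ∧ (θ ↔ ψ) = min(0.145, 0.925) = 0.145

0.145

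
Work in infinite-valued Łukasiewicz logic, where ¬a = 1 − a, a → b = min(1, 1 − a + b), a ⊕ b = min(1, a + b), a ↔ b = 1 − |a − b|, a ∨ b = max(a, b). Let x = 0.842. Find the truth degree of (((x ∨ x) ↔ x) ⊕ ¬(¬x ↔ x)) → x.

0.842

x ∨ x = max(0.842, 0.842) = 0.842
(x ∨ x) ↔ x = 1 − |0.842 − 0.842| = 1 − 0.000 = 1.000
¬x = 1 − 0.842 = 0.158
¬x ↔ x = 1 − |0.158 − 0.842| = 1 − 0.684 = 0.316
¬(¬x ↔ x) = 1 − 0.316 = 0.684
((x ∨ x) ↔ x) ⊕ ¬(¬x ↔ x) = min(1, 1.000 + 0.684) = min(1, 1.684) = 1.000
(((x ∨ x) ↔ x) ⊕ ¬(¬x ↔ x)) → x = min(1, 1 − 1.000 + 0.842) = min(1, 0.842) = 0.842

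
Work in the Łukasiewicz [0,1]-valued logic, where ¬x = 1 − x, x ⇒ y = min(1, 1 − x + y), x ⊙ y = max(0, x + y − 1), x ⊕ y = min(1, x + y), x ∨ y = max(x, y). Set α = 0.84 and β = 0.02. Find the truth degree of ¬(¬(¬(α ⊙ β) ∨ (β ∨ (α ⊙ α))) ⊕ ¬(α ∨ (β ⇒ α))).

α ⊙ β = max(0, 0.84 + 0.02 − 1) = max(0, -0.14) = 0.00
¬(α ⊙ β) = 1 − 0.00 = 1.00
α ⊙ α = max(0, 0.84 + 0.84 − 1) = max(0, 0.68) = 0.68
β ∨ (α ⊙ α) = max(0.02, 0.68) = 0.68
¬(α ⊙ β) ∨ (β ∨ (α ⊙ α)) = max(1.00, 0.68) = 1.00
¬(¬(α ⊙ β) ∨ (β ∨ (α ⊙ α))) = 1 − 1.00 = 0.00
β ⇒ α = min(1, 1 − 0.02 + 0.84) = min(1, 1.82) = 1.00
α ∨ (β ⇒ α) = max(0.84, 1.00) = 1.00
¬(α ∨ (β ⇒ α)) = 1 − 1.00 = 0.00
¬(¬(α ⊙ β) ∨ (β ∨ (α ⊙ α))) ⊕ ¬(α ∨ (β ⇒ α)) = min(1, 0.00 + 0.00) = min(1, 0.00) = 0.00
¬(¬(¬(α ⊙ β) ∨ (β ∨ (α ⊙ α))) ⊕ ¬(α ∨ (β ⇒ α))) = 1 − 0.00 = 1.00

1.00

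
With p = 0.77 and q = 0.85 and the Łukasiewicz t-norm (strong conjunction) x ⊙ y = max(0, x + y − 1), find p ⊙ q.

0.62

p ⊙ q = max(0, 0.77 + 0.85 − 1) = max(0, 0.62) = 0.62
For comparison, the Gödel (minimum) t-norm min(x, y) would give 0.77.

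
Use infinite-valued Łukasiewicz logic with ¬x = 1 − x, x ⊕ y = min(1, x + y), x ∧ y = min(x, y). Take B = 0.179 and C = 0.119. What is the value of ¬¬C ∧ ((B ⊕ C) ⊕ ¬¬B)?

¬C = 1 − 0.119 = 0.881
¬¬C = 1 − 0.881 = 0.119
B ⊕ C = min(1, 0.179 + 0.119) = min(1, 0.298) = 0.298
¬B = 1 − 0.179 = 0.821
¬¬B = 1 − 0.821 = 0.179
(B ⊕ C) ⊕ ¬¬B = min(1, 0.298 + 0.179) = min(1, 0.477) = 0.477
¬¬C ∧ ((B ⊕ C) ⊕ ¬¬B) = min(0.119, 0.477) = 0.119

0.119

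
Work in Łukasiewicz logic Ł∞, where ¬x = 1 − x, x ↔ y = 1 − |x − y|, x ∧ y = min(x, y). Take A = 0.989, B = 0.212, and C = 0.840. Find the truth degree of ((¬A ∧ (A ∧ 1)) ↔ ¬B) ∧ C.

¬A = 1 − 0.989 = 0.011
A ∧ 1 = min(0.989, 1.000) = 0.989
¬A ∧ (A ∧ 1) = min(0.011, 0.989) = 0.011
¬B = 1 − 0.212 = 0.788
(¬A ∧ (A ∧ 1)) ↔ ¬B = 1 − |0.011 − 0.788| = 1 − 0.777 = 0.223
((¬A ∧ (A ∧ 1)) ↔ ¬B) ∧ C = min(0.223, 0.840) = 0.223

0.223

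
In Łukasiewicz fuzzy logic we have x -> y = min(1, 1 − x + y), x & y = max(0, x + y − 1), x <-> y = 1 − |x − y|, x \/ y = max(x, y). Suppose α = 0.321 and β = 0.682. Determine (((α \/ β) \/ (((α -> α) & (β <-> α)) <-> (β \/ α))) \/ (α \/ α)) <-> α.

α \/ β = max(0.321, 0.682) = 0.682
α -> α = min(1, 1 − 0.321 + 0.321) = min(1, 1.000) = 1.000
β <-> α = 1 − |0.682 − 0.321| = 1 − 0.361 = 0.639
(α -> α) & (β <-> α) = max(0, 1.000 + 0.639 − 1) = max(0, 0.639) = 0.639
β \/ α = max(0.682, 0.321) = 0.682
((α -> α) & (β <-> α)) <-> (β \/ α) = 1 − |0.639 − 0.682| = 1 − 0.043 = 0.957
(α \/ β) \/ (((α -> α) & (β <-> α)) <-> (β \/ α)) = max(0.682, 0.957) = 0.957
α \/ α = max(0.321, 0.321) = 0.321
((α \/ β) \/ (((α -> α) & (β <-> α)) <-> (β \/ α))) \/ (α \/ α) = max(0.957, 0.321) = 0.957
(((α \/ β) \/ (((α -> α) & (β <-> α)) <-> (β \/ α))) \/ (α \/ α)) <-> α = 1 − |0.957 − 0.321| = 1 − 0.636 = 0.364

0.364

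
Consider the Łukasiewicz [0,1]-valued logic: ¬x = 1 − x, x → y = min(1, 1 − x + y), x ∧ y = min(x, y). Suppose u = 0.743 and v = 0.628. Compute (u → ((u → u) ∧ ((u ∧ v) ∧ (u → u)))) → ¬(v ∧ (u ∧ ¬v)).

0.743

u → u = min(1, 1 − 0.743 + 0.743) = min(1, 1.000) = 1.000
u ∧ v = min(0.743, 0.628) = 0.628
(u ∧ v) ∧ (u → u) = min(0.628, 1.000) = 0.628
(u → u) ∧ ((u ∧ v) ∧ (u → u)) = min(1.000, 0.628) = 0.628
u → ((u → u) ∧ ((u ∧ v) ∧ (u → u))) = min(1, 1 − 0.743 + 0.628) = min(1, 0.885) = 0.885
¬v = 1 − 0.628 = 0.372
u ∧ ¬v = min(0.743, 0.372) = 0.372
v ∧ (u ∧ ¬v) = min(0.628, 0.372) = 0.372
¬(v ∧ (u ∧ ¬v)) = 1 − 0.372 = 0.628
(u → ((u → u) ∧ ((u ∧ v) ∧ (u → u)))) → ¬(v ∧ (u ∧ ¬v)) = min(1, 1 − 0.885 + 0.628) = min(1, 0.743) = 0.743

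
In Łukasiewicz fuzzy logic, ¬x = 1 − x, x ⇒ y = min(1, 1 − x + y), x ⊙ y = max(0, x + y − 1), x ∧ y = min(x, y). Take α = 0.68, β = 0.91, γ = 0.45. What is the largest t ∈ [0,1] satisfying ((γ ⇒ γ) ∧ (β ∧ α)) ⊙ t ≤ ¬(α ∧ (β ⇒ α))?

γ ⇒ γ = min(1, 1 − 0.45 + 0.45) = min(1, 1.00) = 1.00
β ∧ α = min(0.91, 0.68) = 0.68
(γ ⇒ γ) ∧ (β ∧ α) = min(1.00, 0.68) = 0.68
So the left factor is (γ ⇒ γ) ∧ (β ∧ α) = 0.68.
β ⇒ α = min(1, 1 − 0.91 + 0.68) = min(1, 0.77) = 0.77
α ∧ (β ⇒ α) = min(0.68, 0.77) = 0.68
¬(α ∧ (β ⇒ α)) = 1 − 0.68 = 0.32
So the right-hand bound is ¬(α ∧ (β ⇒ α)) = 0.32.
The residuum of the Łukasiewicz t-norm gives the supremum: min(1, 1 − 0.68 + 0.32).
1 − 0.68 + 0.32 = 0.64, so t = min(1, 0.64) = 0.64.
Check: 0.68 ⊙ 0.64 = max(0, 0.32) = 0.32 ≤ 0.32.

0.64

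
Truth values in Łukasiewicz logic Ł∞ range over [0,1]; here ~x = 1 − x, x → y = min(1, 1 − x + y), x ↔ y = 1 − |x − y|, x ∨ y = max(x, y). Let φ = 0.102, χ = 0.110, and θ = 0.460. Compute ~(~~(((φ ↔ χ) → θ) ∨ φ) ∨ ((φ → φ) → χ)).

0.532

φ ↔ χ = 1 − |0.102 − 0.110| = 1 − 0.008 = 0.992
(φ ↔ χ) → θ = min(1, 1 − 0.992 + 0.460) = min(1, 0.468) = 0.468
((φ ↔ χ) → θ) ∨ φ = max(0.468, 0.102) = 0.468
~(((φ ↔ χ) → θ) ∨ φ) = 1 − 0.468 = 0.532
~~(((φ ↔ χ) → θ) ∨ φ) = 1 − 0.532 = 0.468
φ → φ = min(1, 1 − 0.102 + 0.102) = min(1, 1.000) = 1.000
(φ → φ) → χ = min(1, 1 − 1.000 + 0.110) = min(1, 0.110) = 0.110
~~(((φ ↔ χ) → θ) ∨ φ) ∨ ((φ → φ) → χ) = max(0.468, 0.110) = 0.468
~(~~(((φ ↔ χ) → θ) ∨ φ) ∨ ((φ → φ) → χ)) = 1 − 0.468 = 0.532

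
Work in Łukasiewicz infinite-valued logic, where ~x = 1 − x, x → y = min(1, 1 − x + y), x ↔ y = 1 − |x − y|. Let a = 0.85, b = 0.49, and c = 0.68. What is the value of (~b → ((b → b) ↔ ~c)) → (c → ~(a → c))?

0.68

~b = 1 − 0.49 = 0.51
b → b = min(1, 1 − 0.49 + 0.49) = min(1, 1.00) = 1.00
~c = 1 − 0.68 = 0.32
(b → b) ↔ ~c = 1 − |1.00 − 0.32| = 1 − 0.68 = 0.32
~b → ((b → b) ↔ ~c) = min(1, 1 − 0.51 + 0.32) = min(1, 0.81) = 0.81
a → c = min(1, 1 − 0.85 + 0.68) = min(1, 0.83) = 0.83
~(a → c) = 1 − 0.83 = 0.17
c → ~(a → c) = min(1, 1 − 0.68 + 0.17) = min(1, 0.49) = 0.49
(~b → ((b → b) ↔ ~c)) → (c → ~(a → c)) = min(1, 1 − 0.81 + 0.49) = min(1, 0.68) = 0.68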